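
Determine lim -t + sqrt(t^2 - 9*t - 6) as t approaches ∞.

An ∞ − ∞ form. Rationalising with the conjugate, the difference becomes (-9t - 6) / (√(t^2 - 9*t - 6) + t).
For large t the denominator behaves like 2·t, so the quotient tends to -9/2 = -9/2.

-9/2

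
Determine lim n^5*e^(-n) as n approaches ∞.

0

Write as n^5/e^{1n}, an ∞/∞ form.
Exponential growth dominates any polynomial, so repeated L'Hôpital (or the standard result) gives 0.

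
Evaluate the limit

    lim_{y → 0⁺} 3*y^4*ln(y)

This is a 0·(−∞) form. Rewrite as 3·ln(y) / y^(−4) and apply L'Hôpital:
the derivative quotient is 3·(1/y) / (−4·y^(−5)) = (-3/4)·y^4 → 0.

0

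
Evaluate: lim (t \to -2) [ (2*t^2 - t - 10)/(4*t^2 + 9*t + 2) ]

9/7

Direct substitution gives 0/0, so factor. Both numerator and denominator have (t + 2) as a factor.
After cancelling, the expression reduces to (2*t - 5)/(4*t + 1).
Substituting t = -2 gives 9/7.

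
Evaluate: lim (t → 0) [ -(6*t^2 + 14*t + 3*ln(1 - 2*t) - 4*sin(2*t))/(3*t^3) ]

8/9

Substitution gives 0/0; apply L'Hôpital's rule 3 times.
After differentiating numerator and denominator 3 times the quotient is (32*cos(2*t) + 48/(2*t - 1)^3)/(-18); at t = 0 this is 8/9.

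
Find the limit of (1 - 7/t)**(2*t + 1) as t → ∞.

Let L be the limit and take ln: ln L = lim (2t + 1)·ln(1 - 7/t) = lim (2t + 1)·(-7/t + O(1/t²)) = -14.
Hence L = e^(-14).

e^(-14)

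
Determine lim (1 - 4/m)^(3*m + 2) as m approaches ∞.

e^(-12)

The base → 1 and the exponent → ∞: a 1^∞ form.
Take logarithms: (3m + 2)·ln(1 - 4/m). Since ln(1+u) ~ u for small u, this behaves like (3m)·(-4/m) → -12.
So the limit is e^(-12).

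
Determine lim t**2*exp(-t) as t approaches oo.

0

Write as t^2/e^{1t}, an ∞/∞ form.
Exponential growth dominates any polynomial, so repeated L'Hôpital (or the standard result) gives 0.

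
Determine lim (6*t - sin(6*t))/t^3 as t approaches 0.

Direct substitution gives 0/0.
Apply L'Hôpital: lim (6 - 6*cos(6*t))/(3*t^2), still 0/0.
Apply L'Hôpital: lim (36*sin(6*t))/(6*t), still 0/0.
After 3 applications of L'Hôpital's rule the quotient is (216*cos(6*t))/(6); substituting t = 0 gives 36.

36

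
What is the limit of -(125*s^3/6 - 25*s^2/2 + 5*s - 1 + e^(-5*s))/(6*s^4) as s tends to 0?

-625/144

Direct substitution gives 0/0.
Apply L'Hôpital: lim (125*s^2/2 - 25*s + 5 - 5*e^(-5*s))/(-24*s^3), still 0/0.
Apply L'Hôpital: lim (125*s - 25 + 25*e^(-5*s))/(-72*s^2), still 0/0.
Apply L'Hôpital: lim (125 - 125*e^(-5*s))/(-144*s), still 0/0.
After 4 applications of L'Hôpital's rule the quotient is (625*e^(-5*s))/(-144); substituting s = 0 gives -625/144.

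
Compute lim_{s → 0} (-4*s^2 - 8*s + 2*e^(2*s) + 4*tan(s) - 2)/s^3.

4

Substitution gives 0/0; apply L'Hôpital's rule 3 times.
After differentiating numerator and denominator 3 times the quotient is (16*e^(2*s) + 24*tan(s)^4 + 32*tan(s)^2 + 8)/(6); at s = 0 this is 4.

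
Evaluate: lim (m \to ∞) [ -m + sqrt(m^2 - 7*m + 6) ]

-7/2

An ∞ − ∞ form. Rationalising with the conjugate, the difference becomes (-7m + 6) / (√(m^2 - 7*m + 6) + m).
For large m the denominator behaves like 2·m, so the quotient tends to -7/2 = -7/2.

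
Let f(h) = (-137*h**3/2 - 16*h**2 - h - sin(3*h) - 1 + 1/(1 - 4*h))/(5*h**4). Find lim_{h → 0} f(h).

256/5

Substitution gives 0/0; apply L'Hôpital's rule 4 times.
After differentiating numerator and denominator 4 times the quotient is (-81*sin(3*h) - 6144/(4*h - 1)^5)/(120); at h = 0 this is 256/5.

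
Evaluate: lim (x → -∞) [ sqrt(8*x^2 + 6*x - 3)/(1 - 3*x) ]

2*√(2)/3

For large |x|, √(8*x^2 + 6*x - 3) ≈ √8·|x| and the denominator ≈ -3x.
Since x → −∞, |x| = −x, giving −√8/(-3) = 2*√(2)/3.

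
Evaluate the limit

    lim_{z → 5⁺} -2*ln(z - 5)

As z → 5⁺, z - 5 → 0⁺ and ln(z - 5) → −∞.
Multiplying by -2 gives ∞.

∞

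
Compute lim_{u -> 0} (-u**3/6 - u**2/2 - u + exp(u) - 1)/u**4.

1/24

Direct substitution gives 0/0.
Apply L'Hôpital: lim (-u^2/2 - u + e^(u) - 1)/(4*u^3), still 0/0.
Apply L'Hôpital: lim (-u + e^(u) - 1)/(12*u^2), still 0/0.
Apply L'Hôpital: lim (e^(u) - 1)/(24*u), still 0/0.
After 4 applications of L'Hôpital's rule the quotient is (e^(u))/(24); substituting u = 0 gives 1/24.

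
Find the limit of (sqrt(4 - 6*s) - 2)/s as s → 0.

-3/2

A 0/0 form; rationalise with √(4 - 6s) + √4. This collapses the numerator to -6s, leaving -6/(√(4 - 6s) + √4) → -6/(2√4) = -3/2.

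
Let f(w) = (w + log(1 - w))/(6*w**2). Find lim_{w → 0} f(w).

Direct substitution gives 0/0.
Apply L'Hôpital: lim (1 - 1/(1 - w))/(12*w), still 0/0.
After 2 applications of L'Hôpital's rule the quotient is (-1/(1 - w)^2)/(12); substituting w = 0 gives -1/12.

-1/12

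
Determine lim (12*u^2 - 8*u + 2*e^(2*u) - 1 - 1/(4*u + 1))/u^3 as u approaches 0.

200/3

Substitution gives 0/0; apply L'Hôpital's rule 3 times.
After differentiating numerator and denominator 3 times the quotient is (16*e^(2*u) + 384/(4*u + 1)^4)/(6); at u = 0 this is 200/3.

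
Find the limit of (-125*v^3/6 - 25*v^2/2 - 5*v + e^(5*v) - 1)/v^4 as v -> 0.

Direct substitution gives 0/0.
Apply L'Hôpital: lim (-125*v^2/2 - 25*v + 5*e^(5*v) - 5)/(4*v^3), still 0/0.
Apply L'Hôpital: lim (-125*v + 25*e^(5*v) - 25)/(12*v^2), still 0/0.
Apply L'Hôpital: lim (125*e^(5*v) - 125)/(24*v), still 0/0.
After 4 applications of L'Hôpital's rule the quotient is (625*e^(5*v))/(24); substituting v = 0 gives 625/24.

625/24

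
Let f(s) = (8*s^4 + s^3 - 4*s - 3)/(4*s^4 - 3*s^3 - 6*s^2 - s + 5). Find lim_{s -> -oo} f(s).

2

Numerator and denominator both have degree 4.
Dividing every term by s^4, all lower-order terms vanish and the limit is the ratio of leading coefficients, 8/(4) = 2.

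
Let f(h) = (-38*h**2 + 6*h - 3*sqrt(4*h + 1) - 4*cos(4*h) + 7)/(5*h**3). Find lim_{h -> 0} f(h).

Substitution gives 0/0; apply L'Hôpital's rule 3 times.
After differentiating numerator and denominator 3 times the quotient is (-256*sin(4*h) - 72/(4*h + 1)^(5/2))/(30); at h = 0 this is -12/5.

-12/5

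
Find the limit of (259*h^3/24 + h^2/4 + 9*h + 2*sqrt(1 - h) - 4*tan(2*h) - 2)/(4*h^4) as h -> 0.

Substitution gives 0/0 (the numerator vanishes to order 4).
Expand each term to order h^4: the coefficient of h^4 in 2·√(1 - h) is -5/64 and in -4·tan(2h) is 0.
Lower-order terms cancel with the polynomial part, so the numerator is (-5/64)·h^4 + o(h^4), and the limit is (-5/64)/(4) = -5/256.

-5/256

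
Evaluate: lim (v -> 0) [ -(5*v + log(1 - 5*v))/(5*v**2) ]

Direct substitution gives 0/0.
Apply L'Hôpital: lim (5 - 5/(1 - 5*v))/(-10*v), still 0/0.
After 2 applications of L'Hôpital's rule the quotient is (-25/(1 - 5*v)^2)/(-10); substituting v = 0 gives 5/2.

5/2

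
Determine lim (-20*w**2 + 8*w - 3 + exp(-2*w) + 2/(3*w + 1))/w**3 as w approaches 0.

-166/3

Substitution gives 0/0; apply L'Hôpital's rule 3 times.
After differentiating numerator and denominator 3 times the quotient is (-8*e^(-2*w) - 324/(3*w + 1)^4)/(6); at w = 0 this is -166/3.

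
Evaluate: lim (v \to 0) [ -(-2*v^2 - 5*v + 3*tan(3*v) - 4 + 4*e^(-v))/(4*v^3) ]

Substitution gives 0/0; apply L'Hôpital's rule 3 times.
After differentiating numerator and denominator 3 times the quotient is (2*(81*(3*tan(3*v)^2 + 1)*e^(v)/cos(3*v)^2 - 2)*e^(-v))/(-24); at v = 0 this is -79/12.

-79/12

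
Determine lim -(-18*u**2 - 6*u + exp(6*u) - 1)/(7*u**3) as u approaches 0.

Direct substitution gives 0/0.
Apply L'Hôpital: lim (-36*u + 6*e^(6*u) - 6)/(-21*u^2), still 0/0.
Apply L'Hôpital: lim (36*e^(6*u) - 36)/(-42*u), still 0/0.
After 3 applications of L'Hôpital's rule the quotient is (216*e^(6*u))/(-42); substituting u = 0 gives -36/7.

-36/7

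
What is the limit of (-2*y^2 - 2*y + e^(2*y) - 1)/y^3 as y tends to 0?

4/3

Direct substitution gives 0/0.
Apply L'Hôpital: lim (-4*y + 2*e^(2*y) - 2)/(3*y^2), still 0/0.
Apply L'Hôpital: lim (4*e^(2*y) - 4)/(6*y), still 0/0.
After 3 applications of L'Hôpital's rule the quotient is (8*e^(2*y))/(6); substituting y = 0 gives 4/3.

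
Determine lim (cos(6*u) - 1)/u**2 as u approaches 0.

Direct substitution gives 0/0.
Apply L'Hôpital: lim (-6*sin(6*u))/(2*u), still 0/0.
After 2 applications of L'Hôpital's rule the quotient is (-36*cos(6*u))/(2); substituting u = 0 gives -18.

-18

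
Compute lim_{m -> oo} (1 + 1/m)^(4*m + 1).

The base → 1 and the exponent → ∞: a 1^∞ form.
Take logarithms: (4m + 1)·ln(1 + 1/m). Since ln(1+u) ~ u for small u, this behaves like (4m)·(1/m) → 4.
So the limit is e^(4).

e^(4)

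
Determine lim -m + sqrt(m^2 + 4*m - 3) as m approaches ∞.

This has the form ∞ − ∞. Multiply and divide by the conjugate √(m^2 + 4*m - 3) + m.
That gives (4m - 3) / (√(m^2 + 4*m - 3) + m).
Divide numerator and denominator by m: the limit is 4/(2·1) = 2.

2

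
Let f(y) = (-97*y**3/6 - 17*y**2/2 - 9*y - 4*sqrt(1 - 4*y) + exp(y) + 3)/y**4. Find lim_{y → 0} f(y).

961/24

Substitution gives 0/0 (the numerator vanishes to order 4).
Expand each term to order y^4: the coefficient of y^4 in -4·√(1 - 4y) is 40 and in e^(y) is 1/24.
Lower-order terms cancel with the polynomial part, so the numerator is (961/24)·y^4 + o(y^4), and the limit is (961/24)/(1) = 961/24.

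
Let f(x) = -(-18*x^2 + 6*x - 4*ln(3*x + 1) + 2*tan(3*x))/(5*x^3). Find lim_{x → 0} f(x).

18/5

Substitution gives 0/0 (the numerator vanishes to order 3).
Expand each term to order x^3: the coefficient of x^3 in 2·tan(3x) is 18 and in -4·ln(1 + 3x) is -36.
Lower-order terms cancel with the polynomial part, so the numerator is (-18)·x^3 + o(x^3), and the limit is (-18)/(-5) = 18/5.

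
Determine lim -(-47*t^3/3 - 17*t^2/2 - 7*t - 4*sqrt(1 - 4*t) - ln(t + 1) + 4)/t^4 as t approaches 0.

-161/4

Substitution gives 0/0 (the numerator vanishes to order 4).
Expand each term to order t^4: the coefficient of t^4 in -4·√(1 - 4t) is 40 and in −ln(1 + t) is 1/4.
Lower-order terms cancel with the polynomial part, so the numerator is (161/4)·t^4 + o(t^4), and the limit is (161/4)/(-1) = -161/4.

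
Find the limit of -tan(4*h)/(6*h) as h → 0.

-2/3

Substitution gives 0/0.
Since tan(u)/u → 1 as u → 0, tan(4h)/(4h) → 1 and the limit is 4/(-6) = -2/3.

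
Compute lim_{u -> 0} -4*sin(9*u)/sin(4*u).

-9

Substitution gives 0/0.
Divide numerator and denominator by u: sin(9u)/u → 9 and sin(4u)/u → 4, so the limit is -4·9/4 = -9.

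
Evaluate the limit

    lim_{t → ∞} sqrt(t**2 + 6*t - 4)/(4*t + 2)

1/4

For large |t|, √(t^2 + 6*t - 4) ≈ √1·|t| and the denominator ≈ 4t.
Since t → +∞, |t| = t, giving √1/(4) = 1/4.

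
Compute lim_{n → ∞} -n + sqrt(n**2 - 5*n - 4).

An ∞ − ∞ form. Rationalising with the conjugate, the difference becomes (-5n - 4) / (√(n^2 - 5*n - 4) + n).
For large n the denominator behaves like 2·n, so the quotient tends to -5/2 = -5/2.

-5/2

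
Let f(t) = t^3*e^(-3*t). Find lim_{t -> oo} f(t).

Write as t^3/e^{3t}, an ∞/∞ form.
Exponential growth dominates any polynomial, so repeated L'Hôpital (or the standard result) gives 0.

0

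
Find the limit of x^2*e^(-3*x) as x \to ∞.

0

Write as x^2/e^{3x}, an ∞/∞ form.
Exponential growth dominates any polynomial, so repeated L'Hôpital (or the standard result) gives 0.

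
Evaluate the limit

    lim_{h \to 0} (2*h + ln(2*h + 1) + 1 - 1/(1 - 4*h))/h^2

-18

Substitution gives 0/0; apply L'Hôpital's rule 2 times.
After differentiating numerator and denominator 2 times the quotient is (32/(4*h - 1)^3 - 4/(2*h + 1)^2)/(2); at h = 0 this is -18.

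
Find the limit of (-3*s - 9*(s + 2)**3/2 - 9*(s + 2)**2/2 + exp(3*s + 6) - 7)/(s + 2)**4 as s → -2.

Direct substitution gives 0/0.
Apply L'Hôpital: lim (-9*s - 27*(s + 2)^2/2 + 3*e^(3*s + 6) - 21)/(4*(s + 2)^3), still 0/0.
Apply L'Hôpital: lim (-27*s + 9*e^(3*s + 6) - 63)/(12*(s + 2)^2), still 0/0.
Apply L'Hôpital: lim (27*e^(3*s + 6) - 27)/(24*s + 48), still 0/0.
After 4 applications of L'Hôpital's rule the quotient is (81*e^(3*s + 6))/(24); substituting s = -2 gives 27/8.

27/8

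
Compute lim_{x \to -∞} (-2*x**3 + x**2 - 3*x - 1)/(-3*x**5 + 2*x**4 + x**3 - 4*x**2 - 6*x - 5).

The denominator has degree 5 and the numerator degree 3. Dividing numerator and denominator by x^5 sends every term to 0 except the leading denominator term, so the limit is 0.

0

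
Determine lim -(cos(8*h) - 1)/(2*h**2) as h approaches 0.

16

Direct substitution gives 0/0.
Apply L'Hôpital: lim (-8*sin(8*h))/(-4*h), still 0/0.
After 2 applications of L'Hôpital's rule the quotient is (-64*cos(8*h))/(-4); substituting h = 0 gives 16.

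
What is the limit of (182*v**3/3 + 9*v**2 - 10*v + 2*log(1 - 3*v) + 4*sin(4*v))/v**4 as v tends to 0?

Substitution gives 0/0 (the numerator vanishes to order 4).
Expand each term to order v^4: the coefficient of v^4 in 2·ln(1 - 3v) is -81/2 and in 4·sin(4v) is 0.
Lower-order terms cancel with the polynomial part, so the numerator is (-81/2)·v^4 + o(v^4), and the limit is (-81/2)/(1) = -81/2.

-81/2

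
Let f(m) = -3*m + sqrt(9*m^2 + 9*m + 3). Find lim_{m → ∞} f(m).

This has the form ∞ − ∞. Multiply and divide by the conjugate √(9*m^2 + 9*m + 3) + 3m.
That gives (9m + 3) / (√(9*m^2 + 9*m + 3) + 3m).
Divide numerator and denominator by m: the limit is 9/(2·3) = 3/2.

3/2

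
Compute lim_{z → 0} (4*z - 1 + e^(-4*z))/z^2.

8

Direct substitution gives 0/0.
Apply L'Hôpital: lim (4 - 4*e^(-4*z))/(2*z), still 0/0.
After 2 applications of L'Hôpital's rule the quotient is (16*e^(-4*z))/(2); substituting z = 0 gives 8.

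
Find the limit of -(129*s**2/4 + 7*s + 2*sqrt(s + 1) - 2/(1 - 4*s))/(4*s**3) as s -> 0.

Substitution gives 0/0 (the numerator vanishes to order 3).
Expand each term to order s^3: the coefficient of s^3 in 2·√(1 + s) is 1/8 and in -2·1/(1 - 4s) is -128.
Lower-order terms cancel with the polynomial part, so the numerator is (-1023/8)·s^3 + o(s^3), and the limit is (-1023/8)/(-4) = 1023/32.

1023/32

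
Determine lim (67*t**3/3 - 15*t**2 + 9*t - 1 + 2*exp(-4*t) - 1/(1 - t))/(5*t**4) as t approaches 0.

61/15

Substitution gives 0/0; apply L'Hôpital's rule 4 times.
After differentiating numerator and denominator 4 times the quotient is (512*e^(-4*t) + 24/(t - 1)^5)/(120); at t = 0 this is 61/15.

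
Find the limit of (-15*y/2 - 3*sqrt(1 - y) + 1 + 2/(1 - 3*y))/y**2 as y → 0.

147/8

Substitution gives 0/0; apply L'Hôpital's rule 2 times.
After differentiating numerator and denominator 2 times the quotient is (-36/(3*y - 1)^3 + 3/(4*(1 - y)^(3/2)))/(2); at y = 0 this is 147/8.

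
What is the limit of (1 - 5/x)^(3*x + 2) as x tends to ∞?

e^(-15)

The base → 1 and the exponent → ∞: a 1^∞ form.
Take logarithms: (3x + 2)·ln(1 - 5/x). Since ln(1+u) ~ u for small u, this behaves like (3x)·(-5/x) → -15.
So the limit is e^(-15).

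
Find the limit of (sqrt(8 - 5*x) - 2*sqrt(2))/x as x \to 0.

-5*√(2)/8

A 0/0 form; rationalise with √(8 - 5x) + √8. This collapses the numerator to -5x, leaving -5/(√(8 - 5x) + √8) → -5/(2√8) = -5*√(2)/8.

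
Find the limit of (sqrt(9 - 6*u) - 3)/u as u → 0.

-1

A 0/0 form; rationalise with √(9 - 6u) + √9. This collapses the numerator to -6u, leaving -6/(√(9 - 6u) + √9) → -6/(2√9) = -1.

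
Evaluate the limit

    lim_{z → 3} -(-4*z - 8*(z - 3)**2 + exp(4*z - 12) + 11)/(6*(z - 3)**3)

-16/9

Direct substitution gives 0/0.
Apply L'Hôpital: lim (-16*z + 4*e^(4*z - 12) + 44)/(-18*(z - 3)^2), still 0/0.
Apply L'Hôpital: lim (16*e^(4*z - 12) - 16)/(108 - 36*z), still 0/0.
After 3 applications of L'Hôpital's rule the quotient is (64*e^(4*z - 12))/(-36); substituting z = 3 gives -16/9.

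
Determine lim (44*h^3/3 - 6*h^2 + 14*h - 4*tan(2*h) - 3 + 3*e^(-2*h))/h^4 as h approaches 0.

Substitution gives 0/0; apply L'Hôpital's rule 4 times.
After differentiating numerator and denominator 4 times the quotient is (-1536*tan(2*h)^5 - 2560*tan(2*h)^3 - 1024*tan(2*h) + 48*e^(-2*h))/(24); at h = 0 this is 2.

2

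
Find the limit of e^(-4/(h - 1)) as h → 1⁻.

∞

As h → 1⁻, -4/(h - 1) → +∞, so e^(-4/(h - 1)) → ∞.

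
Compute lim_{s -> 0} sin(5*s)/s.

Substitution gives 0/0.
Write it as (5)·sin(5s)/(5s); since sin(u)/u → 1, the limit is 5.

5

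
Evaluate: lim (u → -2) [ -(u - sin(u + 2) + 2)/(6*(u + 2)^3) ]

-1/36

Direct substitution gives 0/0.
Apply L'Hôpital: lim (1 - cos(u + 2))/(-18*(u + 2)^2), still 0/0.
Apply L'Hôpital: lim (sin(u + 2))/(-36*u - 72), still 0/0.
After 3 applications of L'Hôpital's rule the quotient is (cos(u + 2))/(-36); substituting u = -2 gives -1/36.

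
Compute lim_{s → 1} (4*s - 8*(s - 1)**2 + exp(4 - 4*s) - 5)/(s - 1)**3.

Direct substitution gives 0/0.
Apply L'Hôpital: lim (-16*s - 4*e^(4 - 4*s) + 20)/(3*(s - 1)^2), still 0/0.
Apply L'Hôpital: lim (16*e^(4 - 4*s) - 16)/(6*s - 6), still 0/0.
After 3 applications of L'Hôpital's rule the quotient is (-64*e^(4 - 4*s))/(6); substituting s = 1 gives -32/3.

-32/3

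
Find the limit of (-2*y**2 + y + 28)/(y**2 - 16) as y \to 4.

-15/8

Since y = 4 makes numerator and denominator zero, (y - 4) divides both.
Cancelling it gives (-2*y - 7)/(y + 4); now plug in y = 4 to get -15/8.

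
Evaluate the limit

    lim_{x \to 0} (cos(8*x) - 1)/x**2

Direct substitution gives 0/0.
Apply L'Hôpital: lim (-8*sin(8*x))/(2*x), still 0/0.
After 2 applications of L'Hôpital's rule the quotient is (-64*cos(8*x))/(2); substituting x = 0 gives -32.

-32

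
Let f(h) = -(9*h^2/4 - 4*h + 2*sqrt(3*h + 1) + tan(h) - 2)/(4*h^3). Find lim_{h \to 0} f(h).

Substitution gives 0/0; apply L'Hôpital's rule 3 times.
After differentiating numerator and denominator 3 times the quotient is (6*tan(h)^2/cos(h)^2 + 2/cos(h)^2 + 81/(4*(3*h + 1)^(5/2)))/(-24); at h = 0 this is -89/96.

-89/96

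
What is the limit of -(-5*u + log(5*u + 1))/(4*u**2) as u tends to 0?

Direct substitution gives 0/0.
Apply L'Hôpital: lim (-5 + 5/(5*u + 1))/(-8*u), still 0/0.
After 2 applications of L'Hôpital's rule the quotient is (-25/(5*u + 1)^2)/(-8); substituting u = 0 gives 25/8.

25/8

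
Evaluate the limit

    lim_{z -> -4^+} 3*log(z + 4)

As z → -4⁺, z + 4 → 0⁺ and ln(z + 4) → −∞.
Multiplying by 3 gives -∞.

-∞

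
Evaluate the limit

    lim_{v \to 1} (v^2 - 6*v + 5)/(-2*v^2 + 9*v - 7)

Since v = 1 makes numerator and denominator zero, (v - 1) divides both.
Cancelling it gives (v - 5)/(7 - 2*v); now plug in v = 1 to get -4/5.

-4/5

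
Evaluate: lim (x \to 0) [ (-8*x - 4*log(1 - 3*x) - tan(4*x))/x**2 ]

18

Substitution gives 0/0 (the numerator vanishes to order 2).
Expand each term to order x^2: the coefficient of x^2 in −tan(4x) is 0 and in -4·ln(1 - 3x) is 18.
Lower-order terms cancel with the polynomial part, so the numerator is (18)·x^2 + o(x^2), and the limit is (18)/(1) = 18.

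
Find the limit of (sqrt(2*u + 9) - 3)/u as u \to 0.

1/3

Substitution gives 0/0. Multiply numerator and denominator by the conjugate √(9 + 2u) + √9.
The numerator becomes (9 + 2u) − 9 = 2u, so the expression simplifies to 2/(√(9 + 2u) + √9).
Letting u → 0 gives 2/(2√9) = 1/3.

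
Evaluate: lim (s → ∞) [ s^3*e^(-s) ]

Write as s^3/e^{1s}, an ∞/∞ form.
Exponential growth dominates any polynomial, so repeated L'Hôpital (or the standard result) gives 0.

0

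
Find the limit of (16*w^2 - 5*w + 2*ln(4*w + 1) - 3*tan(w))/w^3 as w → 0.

Substitution gives 0/0; apply L'Hôpital's rule 3 times.
After differentiating numerator and denominator 3 times the quotient is (12/cos(w)^2 - 18/cos(w)^4 + 256/(4*w + 1)^3)/(6); at w = 0 this is 125/3.

125/3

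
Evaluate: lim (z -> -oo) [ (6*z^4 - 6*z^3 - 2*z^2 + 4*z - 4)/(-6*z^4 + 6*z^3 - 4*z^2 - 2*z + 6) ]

Numerator and denominator both have degree 4.
Dividing every term by z^4, all lower-order terms vanish and the limit is the ratio of leading coefficients, 6/(-6) = -1.

-1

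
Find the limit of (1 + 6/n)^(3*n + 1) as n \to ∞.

Write it as [(1 + 6/n)^n]^(3) · (1 + 6/n)^(1). The bracketed term tends to e^(6) and the second factor to 1, so the limit is e^(18).

e^(18)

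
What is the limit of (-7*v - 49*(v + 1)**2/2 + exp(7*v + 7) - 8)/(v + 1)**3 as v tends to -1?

Direct substitution gives 0/0.
Apply L'Hôpital: lim (-49*v + 7*e^(7*v + 7) - 56)/(3*(v + 1)^2), still 0/0.
Apply L'Hôpital: lim (49*e^(7*v + 7) - 49)/(6*v + 6), still 0/0.
After 3 applications of L'Hôpital's rule the quotient is (343*e^(7*v + 7))/(6); substituting v = -1 gives 343/6.

343/6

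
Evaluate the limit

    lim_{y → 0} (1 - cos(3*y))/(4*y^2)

Substitution gives 0/0.
Use (1 − cos u)/u² → 1/2 with u = 3y: the limit is 3²/(2·4) = 9/8.

9/8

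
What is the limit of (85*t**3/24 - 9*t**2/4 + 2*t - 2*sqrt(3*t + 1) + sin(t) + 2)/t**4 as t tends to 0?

405/64

Substitution gives 0/0; apply L'Hôpital's rule 4 times.
After differentiating numerator and denominator 4 times the quotient is (sin(t) + 1215/(8*(3*t + 1)^(7/2)))/(24); at t = 0 this is 405/64.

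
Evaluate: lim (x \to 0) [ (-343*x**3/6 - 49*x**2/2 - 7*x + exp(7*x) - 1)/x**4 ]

2401/24

Direct substitution gives 0/0.
Apply L'Hôpital: lim (-343*x^2/2 - 49*x + 7*e^(7*x) - 7)/(4*x^3), still 0/0.
Apply L'Hôpital: lim (-343*x + 49*e^(7*x) - 49)/(12*x^2), still 0/0.
Apply L'Hôpital: lim (343*e^(7*x) - 343)/(24*x), still 0/0.
After 4 applications of L'Hôpital's rule the quotient is (2401*e^(7*x))/(24); substituting x = 0 gives 2401/24.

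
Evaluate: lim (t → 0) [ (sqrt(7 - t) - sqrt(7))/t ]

Substitution gives 0/0. Multiply numerator and denominator by the conjugate √(7 - t) + √7.
The numerator becomes (7 - t) − 7 = -t, so the expression simplifies to -1/(√(7 - t) + √7).
Letting t → 0 gives -1/(2√7) = -√(7)/14.

-√(7)/14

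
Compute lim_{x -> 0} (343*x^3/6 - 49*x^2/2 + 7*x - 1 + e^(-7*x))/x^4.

2401/24

Direct substitution gives 0/0.
Apply L'Hôpital: lim (343*x^2/2 - 49*x + 7 - 7*e^(-7*x))/(4*x^3), still 0/0.
Apply L'Hôpital: lim (343*x - 49 + 49*e^(-7*x))/(12*x^2), still 0/0.
Apply L'Hôpital: lim (343 - 343*e^(-7*x))/(24*x), still 0/0.
After 4 applications of L'Hôpital's rule the quotient is (2401*e^(-7*x))/(24); substituting x = 0 gives 2401/24.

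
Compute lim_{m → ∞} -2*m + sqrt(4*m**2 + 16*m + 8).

4

This has the form ∞ − ∞. Multiply and divide by the conjugate √(4*m^2 + 16*m + 8) + 2m.
That gives (16m + 8) / (√(4*m^2 + 16*m + 8) + 2m).
Divide numerator and denominator by m: the limit is 16/(2·2) = 4.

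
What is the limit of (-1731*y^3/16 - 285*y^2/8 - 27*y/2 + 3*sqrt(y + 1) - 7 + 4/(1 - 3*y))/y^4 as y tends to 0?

Substitution gives 0/0; apply L'Hôpital's rule 4 times.
After differentiating numerator and denominator 4 times the quotient is (-7776/(3*y - 1)^5 - 45/(16*(y + 1)^(7/2)))/(24); at y = 0 this is 41457/128.

41457/128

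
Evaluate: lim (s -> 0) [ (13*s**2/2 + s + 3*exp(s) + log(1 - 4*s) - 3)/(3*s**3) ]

-125/18

Substitution gives 0/0; apply L'Hôpital's rule 3 times.
After differentiating numerator and denominator 3 times the quotient is (3*e^(s) + 128/(4*s - 1)^3)/(18); at s = 0 this is -125/18.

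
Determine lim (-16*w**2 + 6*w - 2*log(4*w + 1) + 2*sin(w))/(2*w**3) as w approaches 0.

-43/2

Substitution gives 0/0 (the numerator vanishes to order 3).
Expand each term to order w^3: the coefficient of w^3 in 2·sin(w) is -1/3 and in -2·ln(1 + 4w) is -128/3.
Lower-order terms cancel with the polynomial part, so the numerator is (-43)·w^3 + o(w^3), and the limit is (-43)/(2) = -43/2.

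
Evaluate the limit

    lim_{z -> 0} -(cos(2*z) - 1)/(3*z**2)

2/3

Direct substitution gives 0/0.
Apply L'Hôpital: lim (-2*sin(2*z))/(-6*z), still 0/0.
After 2 applications of L'Hôpital's rule the quotient is (-4*cos(2*z))/(-6); substituting z = 0 gives 2/3.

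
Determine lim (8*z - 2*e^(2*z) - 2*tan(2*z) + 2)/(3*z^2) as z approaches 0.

Substitution gives 0/0 (the numerator vanishes to order 2).
Expand each term to order z^2: the coefficient of z^2 in -2·e^(2z) is -4 and in -2·tan(2z) is 0.
Lower-order terms cancel with the polynomial part, so the numerator is (-4)·z^2 + o(z^2), and the limit is (-4)/(3) = -4/3.

-4/3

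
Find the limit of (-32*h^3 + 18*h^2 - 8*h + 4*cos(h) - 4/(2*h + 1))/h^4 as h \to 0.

-383/6

Substitution gives 0/0 (the numerator vanishes to order 4).
Expand each term to order h^4: the coefficient of h^4 in 4·cos(h) is 1/6 and in -4·1/(1 + 2h) is -64.
Lower-order terms cancel with the polynomial part, so the numerator is (-383/6)·h^4 + o(h^4), and the limit is (-383/6)/(1) = -383/6.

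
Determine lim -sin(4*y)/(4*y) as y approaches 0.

Substitution gives 0/0.
Write it as (4/(-4))·sin(4y)/(4y); since sin(u)/u → 1, the limit is -1.

-1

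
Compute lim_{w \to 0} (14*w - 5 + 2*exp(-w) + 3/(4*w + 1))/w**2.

49

Substitution gives 0/0 (the numerator vanishes to order 2).
Expand each term to order w^2: the coefficient of w^2 in 2·e^(-w) is 1 and in 3·1/(1 + 4w) is 48.
Lower-order terms cancel with the polynomial part, so the numerator is (49)·w^2 + o(w^2), and the limit is (49)/(1) = 49.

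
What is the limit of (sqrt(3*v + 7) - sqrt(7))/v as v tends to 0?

Substitution gives 0/0. Multiply numerator and denominator by the conjugate √(7 + 3v) + √7.
The numerator becomes (7 + 3v) − 7 = 3v, so the expression simplifies to 3/(√(7 + 3v) + √7).
Letting v → 0 gives 3/(2√7) = 3*√(7)/14.

3*√(7)/14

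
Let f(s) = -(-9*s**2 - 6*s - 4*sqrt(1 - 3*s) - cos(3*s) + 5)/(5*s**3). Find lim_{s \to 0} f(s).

-27/20

Substitution gives 0/0 (the numerator vanishes to order 3).
Expand each term to order s^3: the coefficient of s^3 in −cos(3s) is 0 and in -4·√(1 - 3s) is 27/4.
Lower-order terms cancel with the polynomial part, so the numerator is (27/4)·s^3 + o(s^3), and the limit is (27/4)/(-5) = -27/20.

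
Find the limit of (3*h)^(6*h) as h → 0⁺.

1

Base → 0⁺ and exponent → 0⁺: a 0^0 form.
Take logs: 6h·ln(3h). This is 0·(−∞); rewriting as ln(3h)/(1/(6h)) and applying L'Hôpital gives 0.
Hence the limit is e^0 = 1.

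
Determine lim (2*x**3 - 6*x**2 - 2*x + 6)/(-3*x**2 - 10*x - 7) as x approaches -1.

Direct substitution gives 0/0, so factor. Both numerator and denominator have (x + 1) as a factor.
After cancelling, the expression reduces to (2*x^2 - 8*x + 6)/(-3*x - 7).
Substituting x = -1 gives -4.

-4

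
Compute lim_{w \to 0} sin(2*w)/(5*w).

Substitution gives 0/0.
Write it as (2/5)·sin(2w)/(2w); since sin(u)/u → 1, the limit is 2/5.

2/5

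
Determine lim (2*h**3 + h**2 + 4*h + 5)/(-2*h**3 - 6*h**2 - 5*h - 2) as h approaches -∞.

Numerator and denominator both have degree 3.
Dividing every term by h^3, all lower-order terms vanish and the limit is the ratio of leading coefficients, 2/(-2) = -1.

-1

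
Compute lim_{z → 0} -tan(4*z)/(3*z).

Substitution gives 0/0.
Since tan(u)/u → 1 as u → 0, tan(4z)/(4z) → 1 and the limit is 4/(-3) = -4/3.

-4/3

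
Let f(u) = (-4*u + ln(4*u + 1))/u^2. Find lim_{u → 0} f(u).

-8

Direct substitution gives 0/0.
Apply L'Hôpital: lim (-4 + 4/(4*u + 1))/(2*u), still 0/0.
After 2 applications of L'Hôpital's rule the quotient is (-16/(4*u + 1)^2)/(2); substituting u = 0 gives -8.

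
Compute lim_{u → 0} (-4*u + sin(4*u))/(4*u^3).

-8/3

Direct substitution gives 0/0.
Apply L'Hôpital: lim (4*cos(4*u) - 4)/(12*u^2), still 0/0.
Apply L'Hôpital: lim (-16*sin(4*u))/(24*u), still 0/0.
After 3 applications of L'Hôpital's rule the quotient is (-64*cos(4*u))/(24); substituting u = 0 gives -8/3.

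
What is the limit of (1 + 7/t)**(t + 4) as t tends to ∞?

Let L be the limit and take ln: ln L = lim (t + 4)·ln(1 + 7/t) = lim (t + 4)·(7/t + O(1/t²)) = 7.
Hence L = e^(7).

e^(7)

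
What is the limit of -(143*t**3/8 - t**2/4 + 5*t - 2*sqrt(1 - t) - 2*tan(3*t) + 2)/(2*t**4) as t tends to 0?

Substitution gives 0/0 (the numerator vanishes to order 4).
Expand each term to order t^4: the coefficient of t^4 in -2·tan(3t) is 0 and in -2·√(1 - t) is 5/64.
Lower-order terms cancel with the polynomial part, so the numerator is (5/64)·t^4 + o(t^4), and the limit is (5/64)/(-2) = -5/128.

-5/128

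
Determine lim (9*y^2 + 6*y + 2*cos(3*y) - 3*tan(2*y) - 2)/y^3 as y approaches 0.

Substitution gives 0/0; apply L'Hôpital's rule 3 times.
After differentiating numerator and denominator 3 times the quotient is (54*sin(3*y) - 144*tan(2*y)^4 - 192*tan(2*y)^2 - 48)/(6); at y = 0 this is -8.

-8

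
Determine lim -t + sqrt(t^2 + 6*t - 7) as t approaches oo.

3

This has the form ∞ − ∞. Multiply and divide by the conjugate √(t^2 + 6*t - 7) + t.
That gives (6t - 7) / (√(t^2 + 6*t - 7) + t).
Divide numerator and denominator by t: the limit is 6/(2·1) = 3.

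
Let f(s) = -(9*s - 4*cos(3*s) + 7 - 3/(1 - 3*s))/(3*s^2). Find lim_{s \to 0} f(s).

Substitution gives 0/0; apply L'Hôpital's rule 2 times.
After differentiating numerator and denominator 2 times the quotient is (36*cos(3*s) + 54/(3*s - 1)^3)/(-6); at s = 0 this is 3.

3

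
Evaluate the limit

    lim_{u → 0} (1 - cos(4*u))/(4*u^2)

Substitution gives 0/0.
Use (1 − cos θ)/θ² → 1/2 with θ = 4u: the limit is 4²/(2·4) = 2.

2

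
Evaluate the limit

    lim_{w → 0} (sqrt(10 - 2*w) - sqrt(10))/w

-√(10)/10

A 0/0 form; rationalise with √(10 - 2w) + √10. This collapses the numerator to -2w, leaving -2/(√(10 - 2w) + √10) → -2/(2√10) = -√(10)/10.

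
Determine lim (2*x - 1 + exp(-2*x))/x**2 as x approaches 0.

2

Direct substitution gives 0/0.
Apply L'Hôpital: lim (2 - 2*e^(-2*x))/(2*x), still 0/0.
After 2 applications of L'Hôpital's rule the quotient is (4*e^(-2*x))/(2); substituting x = 0 gives 2.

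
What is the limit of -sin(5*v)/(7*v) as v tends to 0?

-5/7

Substitution gives 0/0.
Write it as (5/(-7))·sin(5v)/(5v); since sin(u)/u → 1, the limit is -5/7.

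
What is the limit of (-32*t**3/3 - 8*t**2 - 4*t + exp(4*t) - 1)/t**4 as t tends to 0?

Direct substitution gives 0/0.
Apply L'Hôpital: lim (-32*t^2 - 16*t + 4*e^(4*t) - 4)/(4*t^3), still 0/0.
Apply L'Hôpital: lim (-64*t + 16*e^(4*t) - 16)/(12*t^2), still 0/0.
Apply L'Hôpital: lim (64*e^(4*t) - 64)/(24*t), still 0/0.
After 4 applications of L'Hôpital's rule the quotient is (256*e^(4*t))/(24); substituting t = 0 gives 32/3.

32/3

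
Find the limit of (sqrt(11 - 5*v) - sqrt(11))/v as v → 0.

-5*√(11)/22

Substitution gives 0/0. Multiply numerator and denominator by the conjugate √(11 - 5v) + √11.
The numerator becomes (11 - 5v) − 11 = -5v, so the expression simplifies to -5/(√(11 - 5v) + √11).
Letting v → 0 gives -5/(2√11) = -5*√(11)/22.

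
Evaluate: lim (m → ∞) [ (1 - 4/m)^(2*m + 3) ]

Let L be the limit and take ln: ln L = lim (2m + 3)·ln(1 - 4/m) = lim (2m + 3)·(-4/m + O(1/m²)) = -8.
Hence L = e^(-8).

e^(-8)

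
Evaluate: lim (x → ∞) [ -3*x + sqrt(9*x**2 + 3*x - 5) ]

This has the form ∞ − ∞. Multiply and divide by the conjugate √(9*x^2 + 3*x - 5) + 3x.
That gives (3x - 5) / (√(9*x^2 + 3*x - 5) + 3x).
Divide numerator and denominator by x: the limit is 3/(2·3) = 1/2.

1/2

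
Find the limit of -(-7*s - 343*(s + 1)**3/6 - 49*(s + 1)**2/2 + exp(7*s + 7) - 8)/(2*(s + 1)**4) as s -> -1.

-2401/48

Direct substitution gives 0/0.
Apply L'Hôpital: lim (-49*s - 343*(s + 1)^2/2 + 7*e^(7*s + 7) - 56)/(-8*(s + 1)^3), still 0/0.
Apply L'Hôpital: lim (-343*s + 49*e^(7*s + 7) - 392)/(-24*(s + 1)^2), still 0/0.
Apply L'Hôpital: lim (343*e^(7*s + 7) - 343)/(-48*s - 48), still 0/0.
After 4 applications of L'Hôpital's rule the quotient is (2401*e^(7*s + 7))/(-48); substituting s = -1 gives -2401/48.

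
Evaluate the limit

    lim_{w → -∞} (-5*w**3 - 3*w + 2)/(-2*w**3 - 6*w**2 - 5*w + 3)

5/2

Numerator and denominator both have degree 3.
Dividing every term by w^3, all lower-order terms vanish and the limit is the ratio of leading coefficients, -5/(-2) = 5/2.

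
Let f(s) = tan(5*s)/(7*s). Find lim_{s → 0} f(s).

5/7

Substitution gives 0/0.
Since tan(u)/u → 1 as u → 0, tan(5s)/(5s) → 1 and the limit is 5/7.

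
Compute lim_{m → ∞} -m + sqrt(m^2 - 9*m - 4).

-9/2

This has the form ∞ − ∞. Multiply and divide by the conjugate √(m^2 - 9*m - 4) + m.
That gives (-9m - 4) / (√(m^2 - 9*m - 4) + m).
Divide numerator and denominator by m: the limit is -9/(2·1) = -9/2.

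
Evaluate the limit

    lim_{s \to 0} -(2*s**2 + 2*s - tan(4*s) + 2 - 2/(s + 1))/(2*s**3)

29/3

Substitution gives 0/0 (the numerator vanishes to order 3).
Expand each term to order s^3: the coefficient of s^3 in −tan(4s) is -64/3 and in -2·1/(1 + s) is 2.
Lower-order terms cancel with the polynomial part, so the numerator is (-58/3)·s^3 + o(s^3), and the limit is (-58/3)/(-2) = 29/3.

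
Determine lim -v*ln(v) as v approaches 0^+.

This is a 0·(−∞) form. Rewrite as -1·ln(v) / v^(−1) and apply L'Hôpital:
the derivative quotient is -1·(1/v) / (−1·v^(−2)) = (1/1)·v^1 → 0.

0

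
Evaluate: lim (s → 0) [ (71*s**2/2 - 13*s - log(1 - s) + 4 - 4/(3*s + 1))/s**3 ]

Substitution gives 0/0; apply L'Hôpital's rule 3 times.
After differentiating numerator and denominator 3 times the quotient is (648/(3*s + 1)^4 - 2/(s - 1)^3)/(6); at s = 0 this is 325/3.

325/3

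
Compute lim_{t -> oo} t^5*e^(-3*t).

0

Write as t^5/e^{3t}, an ∞/∞ form.
Exponential growth dominates any polynomial, so repeated L'Hôpital (or the standard result) gives 0.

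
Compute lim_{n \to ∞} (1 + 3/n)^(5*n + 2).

Write it as [(1 + 3/n)^n]^(5) · (1 + 3/n)^(2). The bracketed term tends to e^(3) and the second factor to 1, so the limit is e^(15).

e^(15)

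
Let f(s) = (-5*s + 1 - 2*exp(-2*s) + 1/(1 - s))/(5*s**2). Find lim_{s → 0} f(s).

Substitution gives 0/0; apply L'Hôpital's rule 2 times.
After differentiating numerator and denominator 2 times the quotient is (-8*e^(-2*s) - 2/(s - 1)^3)/(10); at s = 0 this is -3/5.

-3/5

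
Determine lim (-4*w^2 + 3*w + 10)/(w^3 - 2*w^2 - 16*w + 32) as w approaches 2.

Since w = 2 makes numerator and denominator zero, (w - 2) divides both.
Cancelling it gives (-4*w - 5)/(w^2 - 16); now plug in w = 2 to get 13/12.

13/12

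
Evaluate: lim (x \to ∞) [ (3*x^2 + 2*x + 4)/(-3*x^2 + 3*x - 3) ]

-1

Numerator and denominator both have degree 2.
Dividing every term by x^2, all lower-order terms vanish and the limit is the ratio of leading coefficients, 3/(-3) = -1.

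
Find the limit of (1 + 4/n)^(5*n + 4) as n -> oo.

e^(20)

The base → 1 and the exponent → ∞: a 1^∞ form.
Take logarithms: (5n + 4)·ln(1 + 4/n). Since ln(1+u) ~ u for small u, this behaves like (5n)·(4/n) → 20.
So the limit is e^(20).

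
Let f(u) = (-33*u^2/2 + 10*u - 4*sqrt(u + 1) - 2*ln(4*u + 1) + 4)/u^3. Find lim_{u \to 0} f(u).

-515/12

Substitution gives 0/0; apply L'Hôpital's rule 3 times.
After differentiating numerator and denominator 3 times the quotient is (-256/(4*u + 1)^3 - 3/(2*(u + 1)^(5/2)))/(6); at u = 0 this is -515/12.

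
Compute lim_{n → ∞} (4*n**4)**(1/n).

1

Base → ∞ and exponent → 0: an ∞^0 form.
Take logs: (1/n)·ln(4·n^4) = (ln 4 + 4·ln n)/n → 0.
So the limit is e^0 = 1.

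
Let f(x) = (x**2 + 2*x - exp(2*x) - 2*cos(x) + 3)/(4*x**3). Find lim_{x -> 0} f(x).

Substitution gives 0/0 (the numerator vanishes to order 3).
Expand each term to order x^3: the coefficient of x^3 in −e^(2x) is -4/3 and in -2·cos(x) is 0.
Lower-order terms cancel with the polynomial part, so the numerator is (-4/3)·x^3 + o(x^3), and the limit is (-4/3)/(4) = -1/3.

-1/3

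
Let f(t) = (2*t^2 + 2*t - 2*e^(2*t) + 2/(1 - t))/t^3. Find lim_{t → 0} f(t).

-2/3

Substitution gives 0/0 (the numerator vanishes to order 3).
Expand each term to order t^3: the coefficient of t^3 in -2·e^(2t) is -8/3 and in 2·1/(1 - t) is 2.
Lower-order terms cancel with the polynomial part, so the numerator is (-2/3)·t^3 + o(t^3), and the limit is (-2/3)/(1) = -2/3.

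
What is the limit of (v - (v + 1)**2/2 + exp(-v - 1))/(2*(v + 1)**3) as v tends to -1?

Direct substitution gives 0/0.
Apply L'Hôpital: lim (-v - e^(-v - 1))/(6*(v + 1)^2), still 0/0.
Apply L'Hôpital: lim (e^(-v - 1) - 1)/(12*v + 12), still 0/0.
After 3 applications of L'Hôpital's rule the quotient is (-e^(-v - 1))/(12); substituting v = -1 gives -1/12.

-1/12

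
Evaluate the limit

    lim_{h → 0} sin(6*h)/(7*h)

6/7

Substitution gives 0/0.
Write it as (6/7)·sin(6h)/(6h); since sin(u)/u → 1, the limit is 6/7.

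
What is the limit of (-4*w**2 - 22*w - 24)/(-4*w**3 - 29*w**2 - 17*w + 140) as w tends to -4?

10/23

At w = -4 both the top and bottom vanish — a removable singularity. Factoring out (w + 4) from each leaves (-4*w - 6)/(-4*w^2 - 13*w + 35), which at w = -4 equals 10/23.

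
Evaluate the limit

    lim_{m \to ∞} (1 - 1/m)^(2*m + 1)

The base → 1 and the exponent → ∞: a 1^∞ form.
Take logarithms: (2m + 1)·ln(1 - 1/m). Since ln(1+u) ~ u for small u, this behaves like (2m)·(-1/m) → -2.
So the limit is e^(-2).

e^(-2)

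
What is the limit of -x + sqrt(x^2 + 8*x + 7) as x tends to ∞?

4

An ∞ − ∞ form. Rationalising with the conjugate, the difference becomes (8x + 7) / (√(x^2 + 8*x + 7) + x).
For large x the denominator behaves like 2·x, so the quotient tends to 8/2 = 4.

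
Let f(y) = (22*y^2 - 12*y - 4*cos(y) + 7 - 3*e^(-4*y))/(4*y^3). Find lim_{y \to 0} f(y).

Substitution gives 0/0; apply L'Hôpital's rule 3 times.
After differentiating numerator and denominator 3 times the quotient is (-4*sin(y) + 192*e^(-4*y))/(24); at y = 0 this is 8.

8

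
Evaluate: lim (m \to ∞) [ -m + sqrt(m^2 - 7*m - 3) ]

This has the form ∞ − ∞. Multiply and divide by the conjugate √(m^2 - 7*m - 3) + m.
That gives (-7m - 3) / (√(m^2 - 7*m - 3) + m).
Divide numerator and denominator by m: the limit is -7/(2·1) = -7/2.

-7/2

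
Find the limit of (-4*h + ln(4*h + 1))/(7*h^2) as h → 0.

-8/7

Direct substitution gives 0/0.
Apply L'Hôpital: lim (-4 + 4/(4*h + 1))/(14*h), still 0/0.
After 2 applications of L'Hôpital's rule the quotient is (-16/(4*h + 1)^2)/(14); substituting h = 0 gives -8/7.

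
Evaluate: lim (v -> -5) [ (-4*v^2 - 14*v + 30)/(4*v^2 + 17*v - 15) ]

-26/23

Direct substitution gives 0/0, so factor. Both numerator and denominator have (v + 5) as a factor.
After cancelling, the expression reduces to (6 - 4*v)/(4*v - 3).
Substituting v = -5 gives -26/23.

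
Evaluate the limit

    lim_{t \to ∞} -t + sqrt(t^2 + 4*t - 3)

This has the form ∞ − ∞. Multiply and divide by the conjugate √(t^2 + 4*t - 3) + t.
That gives (4t - 3) / (√(t^2 + 4*t - 3) + t).
Divide numerator and denominator by t: the limit is 4/(2·1) = 2.

2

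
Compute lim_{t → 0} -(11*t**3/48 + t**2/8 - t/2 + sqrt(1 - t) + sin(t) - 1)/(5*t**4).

Substitution gives 0/0; apply L'Hôpital's rule 4 times.
After differentiating numerator and denominator 4 times the quotient is (sin(t) - 15/(16*(1 - t)^(7/2)))/(-120); at t = 0 this is 1/128.

1/128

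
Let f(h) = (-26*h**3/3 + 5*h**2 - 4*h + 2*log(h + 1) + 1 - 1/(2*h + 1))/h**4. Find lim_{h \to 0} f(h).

Substitution gives 0/0; apply L'Hôpital's rule 4 times.
After differentiating numerator and denominator 4 times the quotient is (-384/(2*h + 1)^5 - 12/(h + 1)^4)/(24); at h = 0 this is -33/2.

-33/2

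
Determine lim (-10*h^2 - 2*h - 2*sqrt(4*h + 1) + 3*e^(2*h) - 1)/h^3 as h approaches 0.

Substitution gives 0/0; apply L'Hôpital's rule 3 times.
After differentiating numerator and denominator 3 times the quotient is (24*e^(2*h) - 48/(4*h + 1)^(5/2))/(6); at h = 0 this is -4.

-4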